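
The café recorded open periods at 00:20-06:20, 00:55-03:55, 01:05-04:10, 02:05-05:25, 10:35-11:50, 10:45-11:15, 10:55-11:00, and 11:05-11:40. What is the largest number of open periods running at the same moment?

4

Walk the sorted start/end points keeping a running depth.
The depth first hits 4 at 02:05.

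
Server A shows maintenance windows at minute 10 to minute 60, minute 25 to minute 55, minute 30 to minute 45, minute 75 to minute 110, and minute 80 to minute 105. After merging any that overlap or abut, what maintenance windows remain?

minute 25 to minute 55 overlaps/touches minute 10 to minute 60 → extend to minute 10 to minute 60.
minute 30 to minute 45 overlaps/touches minute 10 to minute 60 → extend to minute 10 to minute 60.
minute 75 to minute 110 is disjoint → start new block.
minute 80 to minute 105 overlaps/touches minute 75 to minute 110 → extend to minute 75 to minute 110.

minute 10 to minute 60, minute 75 to minute 110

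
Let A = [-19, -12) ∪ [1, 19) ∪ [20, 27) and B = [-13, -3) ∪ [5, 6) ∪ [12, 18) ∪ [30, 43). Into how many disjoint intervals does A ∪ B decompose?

A ∪ B = [-19, -3), [1, 19), [20, 27), [30, 43).
That is 4 disjoint pieces.

4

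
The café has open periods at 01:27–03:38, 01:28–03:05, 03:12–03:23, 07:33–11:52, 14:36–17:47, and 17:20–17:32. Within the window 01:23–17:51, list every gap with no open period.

01:23–01:27, 03:38–07:33, 11:52–14:36, 17:47–17:51

The merged coverage is 01:27–03:38, 07:33–11:52, 14:36–17:47.
Gaps within 01:23–17:51: 01:23–01:27, 03:38–07:33, 11:52–14:36, 17:47–17:51.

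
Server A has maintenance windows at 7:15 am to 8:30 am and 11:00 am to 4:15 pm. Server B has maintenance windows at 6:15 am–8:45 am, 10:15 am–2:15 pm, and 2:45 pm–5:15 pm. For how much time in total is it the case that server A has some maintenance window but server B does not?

30 min

A \ B = 2:15 pm–2:45 pm.
Total: 30 min.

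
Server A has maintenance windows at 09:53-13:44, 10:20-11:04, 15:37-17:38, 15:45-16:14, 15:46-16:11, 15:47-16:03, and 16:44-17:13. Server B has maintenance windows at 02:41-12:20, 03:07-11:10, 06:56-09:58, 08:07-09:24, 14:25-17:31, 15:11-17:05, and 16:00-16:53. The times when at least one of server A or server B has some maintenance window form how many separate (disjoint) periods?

2

A, merged: 09:53-13:44, 15:37-17:38.
B, merged: 02:41-12:20, 14:25-17:31.
A ∪ B = 02:41-13:44, 14:25-17:38.
That is 2 disjoint pieces.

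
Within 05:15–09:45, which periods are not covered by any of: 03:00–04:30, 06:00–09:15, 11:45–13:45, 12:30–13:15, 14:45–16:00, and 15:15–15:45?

Covered (merged): 03:00–04:30, 06:00–09:15, 11:45–13:45, 14:45–16:00.
Gaps within 05:15–09:45: 05:15–06:00, 09:15–09:45.

05:15–06:00, 09:15–09:45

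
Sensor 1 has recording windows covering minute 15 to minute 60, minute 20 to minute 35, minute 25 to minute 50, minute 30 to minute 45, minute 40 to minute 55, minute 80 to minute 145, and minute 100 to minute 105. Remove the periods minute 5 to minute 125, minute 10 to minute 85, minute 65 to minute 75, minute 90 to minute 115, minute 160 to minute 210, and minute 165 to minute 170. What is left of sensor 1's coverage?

minute 125 to minute 145

First set merges to minute 15 to minute 60, minute 80 to minute 145.
Second set merges to minute 5 to minute 125, minute 160 to minute 210.
minute 15 to minute 60: fully covered by B → removed.
minute 80 to minute 145 minus B → minute 125 to minute 145.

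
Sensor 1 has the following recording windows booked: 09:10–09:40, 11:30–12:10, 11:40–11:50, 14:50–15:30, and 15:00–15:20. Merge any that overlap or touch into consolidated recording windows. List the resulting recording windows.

09:10–09:40, 11:30–12:10, 14:50–15:30

11:30–12:10 is disjoint → start new block.
11:40–11:50 overlaps/touches 11:30–12:10 → extend to 11:30–12:10.
14:50–15:30 is disjoint → start new block.
15:00–15:20 overlaps/touches 14:50–15:30 → extend to 14:50–15:30.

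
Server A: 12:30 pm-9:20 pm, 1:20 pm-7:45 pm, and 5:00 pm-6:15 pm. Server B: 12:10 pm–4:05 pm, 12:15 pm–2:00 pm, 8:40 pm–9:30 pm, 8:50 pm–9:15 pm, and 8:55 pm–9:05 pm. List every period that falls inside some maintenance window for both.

First set merges to 12:30 pm–9:20 pm.
Second set merges to 12:10 pm–4:05 pm, 8:40 pm–9:30 pm.
12:30 pm–9:20 pm overlaps B on 12:30 pm–4:05 pm, 8:40 pm–9:20 pm.

12:30 pm–4:05 pm, 8:40 pm–9:20 pm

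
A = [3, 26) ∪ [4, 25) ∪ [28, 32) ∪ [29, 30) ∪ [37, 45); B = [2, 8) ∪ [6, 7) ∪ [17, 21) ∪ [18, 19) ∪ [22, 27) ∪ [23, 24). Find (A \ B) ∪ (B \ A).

[2, 3) ∪ [8, 17) ∪ [21, 22) ∪ [26, 27) ∪ [28, 32) ∪ [37, 45)

Merge the first list: [3, 26), [28, 32), [37, 45).
Merge the second list: [2, 8), [17, 21), [22, 27).
A \ B = [8, 17), [21, 22), [28, 32), [37, 45).
B \ A = [2, 3), [26, 27).
Union of the two gives the symmetric difference.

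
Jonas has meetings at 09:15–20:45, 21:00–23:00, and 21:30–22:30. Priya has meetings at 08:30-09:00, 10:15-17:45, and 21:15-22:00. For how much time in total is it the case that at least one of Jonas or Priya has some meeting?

Merge the first list: 09:15–20:45, 21:00–23:00.
A ∪ B = 08:30–09:00, 09:15–20:45, 21:00–23:00.
Total: 30 min + 11 h 30 min + 2 h = 14 h.

14 h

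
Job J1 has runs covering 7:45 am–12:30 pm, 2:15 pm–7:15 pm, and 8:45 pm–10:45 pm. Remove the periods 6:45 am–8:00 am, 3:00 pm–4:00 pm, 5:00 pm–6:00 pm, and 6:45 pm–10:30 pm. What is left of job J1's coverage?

7:45 am–12:30 pm minus B → 8:00 am–12:30 pm.
2:15 pm–7:15 pm minus B → 2:15 pm–3:00 pm, 4:00 pm–5:00 pm, 6:00 pm–6:45 pm.
8:45 pm–10:45 pm minus B → 10:30 pm–10:45 pm.

8:00 am–12:30 pm, 2:15 pm–3:00 pm, 4:00 pm–5:00 pm, 6:00 pm–6:45 pm, 10:30 pm–10:45 pm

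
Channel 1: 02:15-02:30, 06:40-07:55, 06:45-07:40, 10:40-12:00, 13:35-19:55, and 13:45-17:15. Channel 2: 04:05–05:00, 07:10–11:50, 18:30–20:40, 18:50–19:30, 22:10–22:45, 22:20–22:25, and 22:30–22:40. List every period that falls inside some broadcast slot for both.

07:10-07:55, 10:40-11:50, 18:30-19:55

A, merged: 02:15-02:30, 06:40-07:55, 10:40-12:00, 13:35-19:55.
B, merged: 04:05-05:00, 07:10-11:50, 18:30-20:40, 22:10-22:45.
02:15-02:30 falls entirely outside B.
06:40-07:55 overlaps B on 07:10-07:55.
10:40-12:00 overlaps B on 10:40-11:50.
13:35-19:55 overlaps B on 18:30-19:55.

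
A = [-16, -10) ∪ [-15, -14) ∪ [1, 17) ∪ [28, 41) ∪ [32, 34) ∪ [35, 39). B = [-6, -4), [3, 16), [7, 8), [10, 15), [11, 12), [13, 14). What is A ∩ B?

A, merged: [-16, -10), [1, 17), [28, 41).
B, merged: [-6, -4), [3, 16).
[-16, -10) falls entirely outside B.
[1, 17) overlaps B on [3, 16).
[28, 41) falls entirely outside B.

[3, 16)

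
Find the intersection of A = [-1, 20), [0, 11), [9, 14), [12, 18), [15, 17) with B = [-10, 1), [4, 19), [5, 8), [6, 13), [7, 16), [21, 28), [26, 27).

Merge the first list: [-1, 20).
Merge the second list: [-10, 1), [4, 19), [21, 28).
[-1, 20) ∩ B → [-1, 1), [4, 19).

[-1, 1) ∪ [4, 19)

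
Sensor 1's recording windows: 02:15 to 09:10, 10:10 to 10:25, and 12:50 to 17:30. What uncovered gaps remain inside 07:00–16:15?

09:10-10:10, 10:25-12:50

The merged coverage is 02:15-09:10, 10:10-10:25, 12:50-17:30.
Complement within 07:00-16:15: 09:10-10:10, 10:25-12:50.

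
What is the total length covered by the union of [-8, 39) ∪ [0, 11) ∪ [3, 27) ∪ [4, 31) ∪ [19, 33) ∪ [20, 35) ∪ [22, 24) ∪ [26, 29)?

Merged: [-8, 39).
Length: 47.

47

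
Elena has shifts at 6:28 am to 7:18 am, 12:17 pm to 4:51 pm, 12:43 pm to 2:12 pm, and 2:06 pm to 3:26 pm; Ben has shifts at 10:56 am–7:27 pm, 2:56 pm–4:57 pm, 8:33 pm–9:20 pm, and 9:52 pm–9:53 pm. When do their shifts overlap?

12:17 pm–4:51 pm

Merge the first list: 6:28 am–7:18 am, 12:17 pm–4:51 pm.
Merge the second list: 10:56 am–7:27 pm, 8:33 pm–9:20 pm, 9:52 pm–9:53 pm.
6:28 am–7:18 am: no overlap with the second set.
12:17 pm–4:51 pm meets the second set on 12:17 pm–4:51 pm.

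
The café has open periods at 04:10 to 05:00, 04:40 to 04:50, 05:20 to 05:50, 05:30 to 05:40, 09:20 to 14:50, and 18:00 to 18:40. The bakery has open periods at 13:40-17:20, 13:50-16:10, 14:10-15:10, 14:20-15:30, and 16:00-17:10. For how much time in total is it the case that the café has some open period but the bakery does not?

6 h 20 min

Merge the first list: 04:10-05:00, 05:20-05:50, 09:20-14:50, 18:00-18:40.
Merge the second list: 13:40-17:20.
A \ B = 04:10-05:00, 05:20-05:50, 09:20-13:40, 18:00-18:40.
Total: 50 min + 30 min + 4 h 20 min + 40 min = 6 h 20 min.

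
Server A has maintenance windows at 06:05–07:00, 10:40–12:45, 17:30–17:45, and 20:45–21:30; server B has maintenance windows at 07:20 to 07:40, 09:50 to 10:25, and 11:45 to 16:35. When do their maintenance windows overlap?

06:05–07:00 meets no B interval.
10:40–12:45 ∩ B → 11:45–12:45.
17:30–17:45 meets no B interval.
20:45–21:30 meets no B interval.

11:45–12:45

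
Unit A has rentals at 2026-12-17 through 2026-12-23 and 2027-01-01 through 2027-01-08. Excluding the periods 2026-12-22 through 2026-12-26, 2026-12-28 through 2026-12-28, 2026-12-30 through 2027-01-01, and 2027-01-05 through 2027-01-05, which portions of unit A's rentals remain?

2026-12-17 through 2026-12-21, 2027-01-02 through 2027-01-04, 2027-01-06 through 2027-01-08

2026-12-17 through 2026-12-23 with B removed leaves 2026-12-17 through 2026-12-21.
2027-01-01 through 2027-01-08 with B removed leaves 2027-01-02 through 2027-01-04, 2027-01-06 through 2027-01-08.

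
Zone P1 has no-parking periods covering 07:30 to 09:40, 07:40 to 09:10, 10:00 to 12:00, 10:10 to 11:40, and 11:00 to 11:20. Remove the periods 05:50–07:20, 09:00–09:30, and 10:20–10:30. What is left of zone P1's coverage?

First set merges to 07:30–09:40, 10:00–12:00.
07:30–09:40 \ B = 07:30–09:00, 09:30–09:40.
10:00–12:00 \ B = 10:00–10:20, 10:30–12:00.

07:30–09:00, 09:30–09:40, 10:00–10:20, 10:30–12:00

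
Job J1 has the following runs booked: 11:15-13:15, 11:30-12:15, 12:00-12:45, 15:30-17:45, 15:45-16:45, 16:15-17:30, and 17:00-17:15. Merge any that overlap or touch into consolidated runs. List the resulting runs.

11:15–13:15, 15:30–17:45

11:30–12:15 overlaps/touches 11:15–13:15 → extend to 11:15–13:15.
12:00–12:45 overlaps/touches 11:15–13:15 → extend to 11:15–13:15.
15:30–17:45 is disjoint → start new block.
15:45–16:45 overlaps/touches 15:30–17:45 → extend to 15:30–17:45.
16:15–17:30 overlaps/touches 15:30–17:45 → extend to 15:30–17:45.
17:00–17:15 overlaps/touches 15:30–17:45 → extend to 15:30–17:45.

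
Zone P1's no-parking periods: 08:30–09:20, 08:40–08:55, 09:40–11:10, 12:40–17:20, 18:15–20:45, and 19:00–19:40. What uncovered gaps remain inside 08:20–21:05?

08:20-08:30, 09:20-09:40, 11:10-12:40, 17:20-18:15, 20:45-21:05

Covered (merged): 08:30-09:20, 09:40-11:10, 12:40-17:20, 18:15-20:45.
Complement within 08:20-21:05: 08:20-08:30, 09:20-09:40, 11:10-12:40, 17:20-18:15, 20:45-21:05.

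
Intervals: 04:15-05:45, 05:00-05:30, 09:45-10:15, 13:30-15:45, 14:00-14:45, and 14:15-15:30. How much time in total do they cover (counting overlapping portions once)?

Merged: 04:15–05:45, 09:45–10:15, 13:30–15:45.
Lengths: 1 h 30 min + 30 min + 2 h 15 min = 4 h 15 min.

4 h 15 min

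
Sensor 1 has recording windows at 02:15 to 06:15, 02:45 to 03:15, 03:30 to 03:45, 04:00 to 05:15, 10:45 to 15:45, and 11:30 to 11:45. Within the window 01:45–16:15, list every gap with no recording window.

Covered (merged): 02:15–06:15, 10:45–15:45.
Complement within 01:45–16:15: 01:45–02:15, 06:15–10:45, 15:45–16:15.

01:45–02:15, 06:15–10:45, 15:45–16:15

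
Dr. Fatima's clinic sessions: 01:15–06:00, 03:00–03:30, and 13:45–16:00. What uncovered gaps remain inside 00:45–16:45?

00:45–01:15, 06:00–13:45, 16:00–16:45

After merging, the occupied span is 01:15–06:00, 13:45–16:00.
Gaps within 00:45–16:45: 00:45–01:15, 06:00–13:45, 16:00–16:45.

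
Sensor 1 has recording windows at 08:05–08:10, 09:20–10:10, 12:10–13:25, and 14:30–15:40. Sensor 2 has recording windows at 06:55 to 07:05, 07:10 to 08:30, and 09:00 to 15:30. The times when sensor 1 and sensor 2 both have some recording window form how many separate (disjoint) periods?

4

A ∩ B = 08:05-08:10, 09:20-10:10, 12:10-13:25, 14:30-15:30.
That is 4 disjoint pieces.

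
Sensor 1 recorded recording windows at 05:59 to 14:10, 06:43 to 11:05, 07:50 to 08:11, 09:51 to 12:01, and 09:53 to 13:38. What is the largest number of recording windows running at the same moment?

Walk the sorted start/end points keeping a running depth.
The depth first hits 4 at 09:53.

4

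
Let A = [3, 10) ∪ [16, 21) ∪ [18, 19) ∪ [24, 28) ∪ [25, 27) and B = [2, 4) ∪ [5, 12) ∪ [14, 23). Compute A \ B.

First set merges to [3, 10), [16, 21), [24, 28).
[3, 10) \ B = [4, 5).
[16, 21): entirely removed.
[24, 28): nothing removed.

[4, 5) ∪ [24, 28)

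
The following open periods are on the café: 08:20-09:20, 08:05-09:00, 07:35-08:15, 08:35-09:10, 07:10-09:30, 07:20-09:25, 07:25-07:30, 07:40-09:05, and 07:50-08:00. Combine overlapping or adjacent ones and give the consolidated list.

Sort by start: 07:10-09:30, 07:20-09:25, 07:25-07:30, 07:35-08:15, 07:40-09:05, 07:50-08:00, 08:05-09:00, 08:20-09:20, 08:35-09:10.
07:20-09:25 overlaps/touches 07:10-09:30 → extend to 07:10-09:30.
07:25-07:30 overlaps/touches 07:10-09:30 → extend to 07:10-09:30.
07:35-08:15 overlaps/touches 07:10-09:30 → extend to 07:10-09:30.
07:40-09:05 overlaps/touches 07:10-09:30 → extend to 07:10-09:30.
07:50-08:00 overlaps/touches 07:10-09:30 → extend to 07:10-09:30.
08:05-09:00 overlaps/touches 07:10-09:30 → extend to 07:10-09:30.
08:20-09:20 overlaps/touches 07:10-09:30 → extend to 07:10-09:30.
08:35-09:10 overlaps/touches 07:10-09:30 → extend to 07:10-09:30.

07:10-09:30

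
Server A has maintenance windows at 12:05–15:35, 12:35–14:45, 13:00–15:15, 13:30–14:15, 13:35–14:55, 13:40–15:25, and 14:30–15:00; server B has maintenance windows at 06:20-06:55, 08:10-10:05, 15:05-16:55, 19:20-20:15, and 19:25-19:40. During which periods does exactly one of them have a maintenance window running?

06:20–06:55, 08:10–10:05, 12:05–15:05, 15:35–16:55, 19:20–20:15

Merge the first list: 12:05–15:35.
Merge the second list: 06:20–06:55, 08:10–10:05, 15:05–16:55, 19:20–20:15.
A \ B = 12:05–15:05.
B \ A = 06:20–06:55, 08:10–10:05, 15:35–16:55, 19:20–20:15.
Union of the two gives the symmetric difference.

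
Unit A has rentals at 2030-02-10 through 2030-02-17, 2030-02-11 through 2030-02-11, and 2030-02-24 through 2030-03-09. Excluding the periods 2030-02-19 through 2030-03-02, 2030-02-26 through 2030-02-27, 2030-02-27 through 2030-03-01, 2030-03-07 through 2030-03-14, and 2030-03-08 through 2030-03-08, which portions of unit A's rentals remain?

Merge the first list: 2030-02-10 through 2030-02-17, 2030-02-24 through 2030-03-09.
Merge the second list: 2030-02-19 through 2030-03-02, 2030-03-07 through 2030-03-14.
2030-02-10 through 2030-02-17: nothing removed.
2030-02-24 through 2030-03-09 \ B = 2030-03-03 through 2030-03-06.

2030-02-10 through 2030-02-17, 2030-03-03 through 2030-03-06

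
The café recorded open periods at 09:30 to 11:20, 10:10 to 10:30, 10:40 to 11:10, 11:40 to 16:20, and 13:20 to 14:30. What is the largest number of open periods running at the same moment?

2

Sweep endpoints in order; track running count of active intervals.
Peak of 2 reached at 10:10.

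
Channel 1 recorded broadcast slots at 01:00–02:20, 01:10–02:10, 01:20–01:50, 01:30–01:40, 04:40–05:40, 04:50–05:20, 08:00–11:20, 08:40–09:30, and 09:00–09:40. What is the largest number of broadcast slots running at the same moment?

Walk the sorted start/end points keeping a running depth.
The depth first hits 4 at 01:30.

4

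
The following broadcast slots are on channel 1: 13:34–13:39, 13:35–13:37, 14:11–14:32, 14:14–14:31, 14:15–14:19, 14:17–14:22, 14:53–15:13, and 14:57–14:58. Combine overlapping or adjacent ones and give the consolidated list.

13:35–13:37 overlaps/touches 13:34–13:39 → extend to 13:34–13:39.
14:11–14:32 is disjoint → start new block.
14:14–14:31 overlaps/touches 14:11–14:32 → extend to 14:11–14:32.
14:15–14:19 overlaps/touches 14:11–14:32 → extend to 14:11–14:32.
14:17–14:22 overlaps/touches 14:11–14:32 → extend to 14:11–14:32.
14:53–15:13 is disjoint → start new block.
14:57–14:58 overlaps/touches 14:53–15:13 → extend to 14:53–15:13.

13:34–13:39, 14:11–14:32, 14:53–15:13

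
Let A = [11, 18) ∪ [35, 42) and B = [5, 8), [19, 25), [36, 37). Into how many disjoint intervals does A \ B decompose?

3

A \ B = [11, 18), [35, 36), [37, 42).
That is 3 disjoint pieces.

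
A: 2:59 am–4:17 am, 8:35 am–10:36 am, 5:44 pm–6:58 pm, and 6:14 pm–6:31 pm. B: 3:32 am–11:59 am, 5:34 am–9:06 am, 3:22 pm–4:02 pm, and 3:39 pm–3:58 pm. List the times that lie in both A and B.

3:32 am–4:17 am, 8:35 am–10:36 am

A, merged: 2:59 am–4:17 am, 8:35 am–10:36 am, 5:44 pm–6:58 pm.
B, merged: 3:32 am–11:59 am, 3:22 pm–4:02 pm.
2:59 am–4:17 am ∩ B → 3:32 am–4:17 am.
8:35 am–10:36 am ∩ B → 8:35 am–10:36 am.
5:44 pm–6:58 pm meets no B interval.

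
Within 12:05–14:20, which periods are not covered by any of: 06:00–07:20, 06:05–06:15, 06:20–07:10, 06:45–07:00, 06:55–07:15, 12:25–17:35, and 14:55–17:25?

12:05–12:25

The merged coverage is 06:00–07:20, 12:25–17:35.
Uncovered inside 12:05–14:20: 12:05–12:25.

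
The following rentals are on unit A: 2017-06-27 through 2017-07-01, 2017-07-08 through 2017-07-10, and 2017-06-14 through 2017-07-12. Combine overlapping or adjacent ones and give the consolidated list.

Sort by start: 2017-06-14 through 2017-07-12, 2017-06-27 through 2017-07-01, 2017-07-08 through 2017-07-10.
2017-06-27 through 2017-07-01 overlaps/touches 2017-06-14 through 2017-07-12 → extend to 2017-06-14 through 2017-07-12.
2017-07-08 through 2017-07-10 overlaps/touches 2017-06-14 through 2017-07-12 → extend to 2017-06-14 through 2017-07-12.

2017-06-14 through 2017-07-12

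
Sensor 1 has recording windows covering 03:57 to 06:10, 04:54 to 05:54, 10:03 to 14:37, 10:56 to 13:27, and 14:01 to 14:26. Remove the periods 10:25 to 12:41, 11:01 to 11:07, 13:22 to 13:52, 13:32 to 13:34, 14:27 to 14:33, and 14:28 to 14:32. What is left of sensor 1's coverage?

03:57–06:10, 10:03–10:25, 12:41–13:22, 13:52–14:27, 14:33–14:37

Merge the first list: 03:57–06:10, 10:03–14:37.
Merge the second list: 10:25–12:41, 13:22–13:52, 14:27–14:33.
03:57–06:10: no B overlap → unchanged.
10:03–14:37 minus B → 10:03–10:25, 12:41–13:22, 13:52–14:27, 14:33–14:37.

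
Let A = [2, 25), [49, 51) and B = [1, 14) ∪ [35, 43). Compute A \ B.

[14, 25) ∪ [49, 51)

[2, 25) \ B = [14, 25).
[49, 51): nothing removed.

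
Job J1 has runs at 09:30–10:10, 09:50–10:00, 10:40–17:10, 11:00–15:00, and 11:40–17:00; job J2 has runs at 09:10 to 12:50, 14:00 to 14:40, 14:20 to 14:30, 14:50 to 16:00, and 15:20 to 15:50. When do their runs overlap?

09:30–10:10, 10:40–12:50, 14:00–14:40, 14:50–16:00

A, merged: 09:30–10:10, 10:40–17:10.
B, merged: 09:10–12:50, 14:00–14:40, 14:50–16:00.
09:30–10:10 meets the second set on 09:30–10:10.
10:40–17:10 meets the second set on 10:40–12:50, 14:00–14:40, 14:50–16:00.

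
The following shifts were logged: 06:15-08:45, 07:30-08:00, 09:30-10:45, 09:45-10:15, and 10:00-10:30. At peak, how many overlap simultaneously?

At 10:00, 3 of the intervals are simultaneously active.
No point has more.

3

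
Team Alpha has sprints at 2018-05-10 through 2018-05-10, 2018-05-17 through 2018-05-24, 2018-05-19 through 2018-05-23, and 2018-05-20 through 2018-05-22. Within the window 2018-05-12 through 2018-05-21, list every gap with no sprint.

2018-05-12 through 2018-05-16

Covered (merged): 2018-05-10 through 2018-05-10, 2018-05-17 through 2018-05-24.
Complement within 2018-05-12 through 2018-05-21: 2018-05-12 through 2018-05-16.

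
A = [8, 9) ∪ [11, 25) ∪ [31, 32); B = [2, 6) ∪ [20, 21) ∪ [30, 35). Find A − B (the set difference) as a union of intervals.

[8, 9): no B overlap → unchanged.
[11, 25) minus B → [11, 20), [21, 25).
[31, 32): fully covered by B → removed.

[8, 9) ∪ [11, 20) ∪ [21, 25)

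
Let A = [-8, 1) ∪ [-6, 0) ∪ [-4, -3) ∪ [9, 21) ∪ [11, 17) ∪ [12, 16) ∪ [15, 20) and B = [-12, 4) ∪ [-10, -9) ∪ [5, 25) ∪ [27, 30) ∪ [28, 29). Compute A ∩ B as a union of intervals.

Merge the first list: [-8, 1), [9, 21).
Merge the second list: [-12, 4), [5, 25), [27, 30).
[-8, 1) meets the second set on [-8, 1).
[9, 21) meets the second set on [9, 21).

[-8, 1) ∪ [9, 21)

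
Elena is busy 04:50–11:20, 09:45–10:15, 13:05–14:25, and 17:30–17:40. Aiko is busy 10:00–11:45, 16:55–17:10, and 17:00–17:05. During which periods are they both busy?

Merge the first list: 04:50–11:20, 13:05–14:25, 17:30–17:40.
Merge the second list: 10:00–11:45, 16:55–17:10.
04:50–11:20 meets the second set on 10:00–11:20.
13:05–14:25: no overlap with the second set.
17:30–17:40: no overlap with the second set.

10:00–11:20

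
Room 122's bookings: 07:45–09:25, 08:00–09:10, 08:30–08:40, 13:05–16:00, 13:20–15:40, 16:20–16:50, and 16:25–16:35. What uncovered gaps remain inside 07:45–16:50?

The merged coverage is 07:45–09:25, 13:05–16:00, 16:20–16:50.
Complement within 07:45–16:50: 09:25–13:05, 16:00–16:20.

09:25–13:05, 16:00–16:20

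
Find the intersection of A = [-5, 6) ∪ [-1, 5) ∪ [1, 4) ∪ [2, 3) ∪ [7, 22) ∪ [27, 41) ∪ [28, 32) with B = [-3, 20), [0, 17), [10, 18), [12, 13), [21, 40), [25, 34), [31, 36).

[-3, 6) ∪ [7, 20) ∪ [21, 22) ∪ [27, 40)

First set merges to [-5, 6), [7, 22), [27, 41).
Second set merges to [-3, 20), [21, 40).
[-5, 6) ∩ B → [-3, 6).
[7, 22) ∩ B → [7, 20), [21, 22).
[27, 41) ∩ B → [27, 40).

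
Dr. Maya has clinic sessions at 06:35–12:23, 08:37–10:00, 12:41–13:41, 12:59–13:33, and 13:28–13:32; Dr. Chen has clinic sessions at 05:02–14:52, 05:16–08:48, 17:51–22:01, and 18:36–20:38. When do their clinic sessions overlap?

06:35-12:23, 12:41-13:41

First set merges to 06:35-12:23, 12:41-13:41.
Second set merges to 05:02-14:52, 17:51-22:01.
06:35-12:23 overlaps B on 06:35-12:23.
12:41-13:41 overlaps B on 12:41-13:41.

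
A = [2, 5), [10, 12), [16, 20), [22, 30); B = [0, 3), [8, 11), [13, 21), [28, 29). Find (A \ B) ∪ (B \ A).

A but not B: [3, 5), [11, 12), [22, 28), [29, 30).
B but not A: [0, 2), [8, 10), [13, 16), [20, 21).
Combining gives A △ B.

[0, 2) ∪ [3, 5) ∪ [8, 10) ∪ [11, 12) ∪ [13, 16) ∪ [20, 21) ∪ [22, 28) ∪ [29, 30)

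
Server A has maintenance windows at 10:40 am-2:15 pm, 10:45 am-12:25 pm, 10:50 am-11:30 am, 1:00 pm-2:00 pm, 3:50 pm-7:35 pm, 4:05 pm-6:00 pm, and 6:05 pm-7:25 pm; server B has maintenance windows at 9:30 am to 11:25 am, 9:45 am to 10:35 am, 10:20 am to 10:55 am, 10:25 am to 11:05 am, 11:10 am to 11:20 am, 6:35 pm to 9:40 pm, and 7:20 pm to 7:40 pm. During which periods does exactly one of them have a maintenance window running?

9:30 am–10:40 am, 11:25 am–2:15 pm, 3:50 pm–6:35 pm, 7:35 pm–9:40 pm

A, merged: 10:40 am–2:15 pm, 3:50 pm–7:35 pm.
B, merged: 9:30 am–11:25 am, 6:35 pm–9:40 pm.
Only in the first: 11:25 am–2:15 pm, 3:50 pm–6:35 pm.
Only in the second: 9:30 am–10:40 am, 7:35 pm–9:40 pm.
Together these are the periods covered by exactly one.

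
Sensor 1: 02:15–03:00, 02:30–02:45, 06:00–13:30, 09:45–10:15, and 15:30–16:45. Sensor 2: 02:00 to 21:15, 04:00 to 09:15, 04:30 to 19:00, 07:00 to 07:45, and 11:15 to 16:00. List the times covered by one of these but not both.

Merge the first list: 02:15–03:00, 06:00–13:30, 15:30–16:45.
Merge the second list: 02:00–21:15.
A but not B: none.
B but not A: 02:00–02:15, 03:00–06:00, 13:30–15:30, 16:45–21:15.
Combining gives A △ B.

02:00–02:15, 03:00–06:00, 13:30–15:30, 16:45–21:15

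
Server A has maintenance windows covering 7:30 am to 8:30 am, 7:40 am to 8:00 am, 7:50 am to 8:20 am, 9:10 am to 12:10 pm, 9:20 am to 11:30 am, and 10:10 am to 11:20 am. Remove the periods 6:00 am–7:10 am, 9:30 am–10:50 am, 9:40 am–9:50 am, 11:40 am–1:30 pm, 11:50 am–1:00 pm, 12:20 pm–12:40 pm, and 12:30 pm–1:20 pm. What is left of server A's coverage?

A, merged: 7:30 am-8:30 am, 9:10 am-12:10 pm.
B, merged: 6:00 am-7:10 am, 9:30 am-10:50 am, 11:40 am-1:30 pm.
7:30 am-8:30 am: no B overlap → unchanged.
9:10 am-12:10 pm minus B → 9:10 am-9:30 am, 10:50 am-11:40 am.

7:30 am-8:30 am, 9:10 am-9:30 am, 10:50 am-11:40 am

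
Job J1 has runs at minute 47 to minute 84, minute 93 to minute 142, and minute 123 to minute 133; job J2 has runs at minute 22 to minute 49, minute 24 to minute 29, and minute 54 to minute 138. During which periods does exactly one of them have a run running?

A, merged: minute 47 to minute 84, minute 93 to minute 142.
B, merged: minute 22 to minute 49, minute 54 to minute 138.
A \ B = minute 49 to minute 54, minute 138 to minute 142.
B \ A = minute 22 to minute 47, minute 84 to minute 93.
Union of the two gives the symmetric difference.

minute 22 to minute 47, minute 49 to minute 54, minute 84 to minute 93, minute 138 to minute 142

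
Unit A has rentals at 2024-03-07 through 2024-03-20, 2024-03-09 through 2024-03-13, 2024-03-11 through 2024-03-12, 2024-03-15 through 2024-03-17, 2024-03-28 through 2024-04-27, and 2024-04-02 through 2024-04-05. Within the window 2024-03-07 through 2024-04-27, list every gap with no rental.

The merged coverage is 2024-03-07 through 2024-03-20, 2024-03-28 through 2024-04-27.
Complement within 2024-03-07 through 2024-04-27: 2024-03-21 through 2024-03-27.

2024-03-21 through 2024-03-27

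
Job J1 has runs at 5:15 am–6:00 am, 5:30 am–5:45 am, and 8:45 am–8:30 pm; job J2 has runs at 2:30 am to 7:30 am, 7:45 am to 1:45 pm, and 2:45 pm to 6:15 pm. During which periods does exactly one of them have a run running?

A, merged: 5:15 am–6:00 am, 8:45 am–8:30 pm.
A \ B = 1:45 pm–2:45 pm, 6:15 pm–8:30 pm.
B \ A = 2:30 am–5:15 am, 6:00 am–7:30 am, 7:45 am–8:45 am.
Union of the two gives the symmetric difference.

2:30 am–5:15 am, 6:00 am–7:30 am, 7:45 am–8:45 am, 1:45 pm–2:45 pm, 6:15 pm–8:30 pm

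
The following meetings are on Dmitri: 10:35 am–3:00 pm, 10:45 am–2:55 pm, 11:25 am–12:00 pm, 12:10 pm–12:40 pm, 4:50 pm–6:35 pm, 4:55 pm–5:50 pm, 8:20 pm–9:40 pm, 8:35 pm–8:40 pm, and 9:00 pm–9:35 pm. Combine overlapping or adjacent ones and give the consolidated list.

10:45 am-2:55 pm overlaps/touches 10:35 am-3:00 pm → extend to 10:35 am-3:00 pm.
11:25 am-12:00 pm overlaps/touches 10:35 am-3:00 pm → extend to 10:35 am-3:00 pm.
12:10 pm-12:40 pm overlaps/touches 10:35 am-3:00 pm → extend to 10:35 am-3:00 pm.
4:50 pm-6:35 pm is disjoint → start new block.
4:55 pm-5:50 pm overlaps/touches 4:50 pm-6:35 pm → extend to 4:50 pm-6:35 pm.
8:20 pm-9:40 pm is disjoint → start new block.
8:35 pm-8:40 pm overlaps/touches 8:20 pm-9:40 pm → extend to 8:20 pm-9:40 pm.
9:00 pm-9:35 pm overlaps/touches 8:20 pm-9:40 pm → extend to 8:20 pm-9:40 pm.

10:35 am-3:00 pm, 4:50 pm-6:35 pm, 8:20 pm-9:40 pm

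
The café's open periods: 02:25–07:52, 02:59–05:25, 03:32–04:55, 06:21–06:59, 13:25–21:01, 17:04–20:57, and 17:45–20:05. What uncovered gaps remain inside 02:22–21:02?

02:22–02:25, 07:52–13:25, 21:01–21:02

The merged coverage is 02:25–07:52, 13:25–21:01.
Gaps within 02:22–21:02: 02:22–02:25, 07:52–13:25, 21:01–21:02.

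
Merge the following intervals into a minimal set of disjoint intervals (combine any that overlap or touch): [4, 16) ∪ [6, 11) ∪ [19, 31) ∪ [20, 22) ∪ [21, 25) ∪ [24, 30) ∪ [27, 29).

[4, 16) ∪ [19, 31)

[6, 11) overlaps/touches [4, 16) → extend to [4, 16).
[19, 31) is disjoint → start new block.
[20, 22) overlaps/touches [19, 31) → extend to [19, 31).
[21, 25) overlaps/touches [19, 31) → extend to [19, 31).
[24, 30) overlaps/touches [19, 31) → extend to [19, 31).
[27, 29) overlaps/touches [19, 31) → extend to [19, 31).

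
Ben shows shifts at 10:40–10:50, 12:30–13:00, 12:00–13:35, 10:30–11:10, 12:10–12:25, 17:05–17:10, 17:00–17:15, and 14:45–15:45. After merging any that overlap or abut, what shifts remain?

Sort by start: 10:30-11:10, 10:40-10:50, 12:00-13:35, 12:10-12:25, 12:30-13:00, 14:45-15:45, 17:00-17:15, 17:05-17:10.
10:40-10:50 overlaps/touches 10:30-11:10 → extend to 10:30-11:10.
12:00-13:35 is disjoint → start new block.
12:10-12:25 overlaps/touches 12:00-13:35 → extend to 12:00-13:35.
12:30-13:00 overlaps/touches 12:00-13:35 → extend to 12:00-13:35.
14:45-15:45 is disjoint → start new block.
17:00-17:15 is disjoint → start new block.
17:05-17:10 overlaps/touches 17:00-17:15 → extend to 17:00-17:15.

10:30-11:10, 12:00-13:35, 14:45-15:45, 17:00-17:15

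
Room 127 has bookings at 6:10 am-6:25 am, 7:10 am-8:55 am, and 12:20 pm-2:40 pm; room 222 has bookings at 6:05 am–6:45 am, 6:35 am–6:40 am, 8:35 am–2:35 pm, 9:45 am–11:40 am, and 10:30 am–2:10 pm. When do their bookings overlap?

Merge the second list: 6:05 am–6:45 am, 8:35 am–2:35 pm.
6:10 am–6:25 am overlaps B on 6:10 am–6:25 am.
7:10 am–8:55 am overlaps B on 8:35 am–8:55 am.
12:20 pm–2:40 pm overlaps B on 12:20 pm–2:35 pm.

6:10 am–6:25 am, 8:35 am–8:55 am, 12:20 pm–2:35 pm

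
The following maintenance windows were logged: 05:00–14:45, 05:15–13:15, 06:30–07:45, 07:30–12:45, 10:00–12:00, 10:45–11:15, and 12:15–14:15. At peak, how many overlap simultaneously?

Sweep endpoints in order; track running count of active intervals.
Peak of 5 reached at 10:45.

5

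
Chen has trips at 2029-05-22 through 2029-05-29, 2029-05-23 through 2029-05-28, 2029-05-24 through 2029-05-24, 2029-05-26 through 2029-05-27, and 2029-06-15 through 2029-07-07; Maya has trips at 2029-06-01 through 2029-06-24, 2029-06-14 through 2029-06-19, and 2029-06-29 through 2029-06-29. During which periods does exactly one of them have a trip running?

2029-05-22 through 2029-05-29, 2029-06-01 through 2029-06-14, 2029-06-25 through 2029-06-28, 2029-06-30 through 2029-07-07

Merge the first list: 2029-05-22 through 2029-05-29, 2029-06-15 through 2029-07-07.
Merge the second list: 2029-06-01 through 2029-06-24, 2029-06-29 through 2029-06-29.
A but not B: 2029-05-22 through 2029-05-29, 2029-06-25 through 2029-06-28, 2029-06-30 through 2029-07-07.
B but not A: 2029-06-01 through 2029-06-14.
Combining gives A △ B.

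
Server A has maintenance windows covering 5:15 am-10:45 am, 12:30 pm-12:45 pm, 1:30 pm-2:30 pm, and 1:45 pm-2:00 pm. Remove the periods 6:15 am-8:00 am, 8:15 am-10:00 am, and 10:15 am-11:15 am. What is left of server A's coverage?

A, merged: 5:15 am–10:45 am, 12:30 pm–12:45 pm, 1:30 pm–2:30 pm.
5:15 am–10:45 am with B removed leaves 5:15 am–6:15 am, 8:00 am–8:15 am, 10:00 am–10:15 am.
12:30 pm–12:45 pm is untouched.
1:30 pm–2:30 pm is untouched.

5:15 am–6:15 am, 8:00 am–8:15 am, 10:00 am–10:15 am, 12:30 pm–12:45 pm, 1:30 pm–2:30 pm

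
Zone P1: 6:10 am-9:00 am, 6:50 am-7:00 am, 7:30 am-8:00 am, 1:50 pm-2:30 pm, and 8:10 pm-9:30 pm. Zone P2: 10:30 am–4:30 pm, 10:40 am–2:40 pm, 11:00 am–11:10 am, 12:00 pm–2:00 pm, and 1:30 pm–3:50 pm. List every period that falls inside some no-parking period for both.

1:50 pm-2:30 pm

Merge the first list: 6:10 am-9:00 am, 1:50 pm-2:30 pm, 8:10 pm-9:30 pm.
Merge the second list: 10:30 am-4:30 pm.
6:10 am-9:00 am: no overlap with the second set.
1:50 pm-2:30 pm meets the second set on 1:50 pm-2:30 pm.
8:10 pm-9:30 pm: no overlap with the second set.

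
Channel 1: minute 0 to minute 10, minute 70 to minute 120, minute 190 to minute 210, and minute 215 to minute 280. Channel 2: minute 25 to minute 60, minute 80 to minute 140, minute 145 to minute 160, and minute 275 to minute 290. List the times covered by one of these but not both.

A \ B = minute 0 to minute 10, minute 70 to minute 80, minute 190 to minute 210, minute 215 to minute 275.
B \ A = minute 25 to minute 60, minute 120 to minute 140, minute 145 to minute 160, minute 280 to minute 290.
Union of the two gives the symmetric difference.

minute 0 to minute 10, minute 25 to minute 60, minute 70 to minute 80, minute 120 to minute 140, minute 145 to minute 160, minute 190 to minute 210, minute 215 to minute 275, minute 280 to minute 290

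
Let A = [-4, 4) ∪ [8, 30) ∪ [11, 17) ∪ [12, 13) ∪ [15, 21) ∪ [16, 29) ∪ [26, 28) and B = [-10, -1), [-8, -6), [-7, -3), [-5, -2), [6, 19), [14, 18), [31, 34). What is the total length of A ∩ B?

Merge the first list: [-4, 4), [8, 30).
Merge the second list: [-10, -1), [6, 19), [31, 34).
A ∩ B = [-4, -1), [8, 19).
Total: 3 + 11 = 14.

14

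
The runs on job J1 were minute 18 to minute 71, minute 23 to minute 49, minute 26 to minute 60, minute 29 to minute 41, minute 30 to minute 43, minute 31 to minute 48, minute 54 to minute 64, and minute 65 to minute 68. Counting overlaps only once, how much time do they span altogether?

Merged: minute 18 to minute 71.
Length: 53 minutes.

53 minutes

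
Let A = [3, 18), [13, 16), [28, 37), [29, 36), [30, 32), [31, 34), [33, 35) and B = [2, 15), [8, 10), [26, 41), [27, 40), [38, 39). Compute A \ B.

Merge the first list: [3, 18), [28, 37).
Merge the second list: [2, 15), [26, 41).
[3, 18) \ B = [15, 18).
[28, 37): entirely removed.

[15, 18)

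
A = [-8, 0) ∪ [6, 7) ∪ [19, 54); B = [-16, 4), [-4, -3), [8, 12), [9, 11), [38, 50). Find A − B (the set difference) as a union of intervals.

Second set merges to [-16, 4), [8, 12), [38, 50).
[-8, 0): fully covered by B → removed.
[6, 7): no B overlap → unchanged.
[19, 54) minus B → [19, 38), [50, 54).

[6, 7) ∪ [19, 38) ∪ [50, 54)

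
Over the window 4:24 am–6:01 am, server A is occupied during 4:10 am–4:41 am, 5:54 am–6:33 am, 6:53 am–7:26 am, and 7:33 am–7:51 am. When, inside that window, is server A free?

4:41 am–5:54 am

Covered (merged): 4:10 am–4:41 am, 5:54 am–6:33 am, 6:53 am–7:26 am, 7:33 am–7:51 am.
Uncovered inside 4:24 am–6:01 am: 4:41 am–5:54 am.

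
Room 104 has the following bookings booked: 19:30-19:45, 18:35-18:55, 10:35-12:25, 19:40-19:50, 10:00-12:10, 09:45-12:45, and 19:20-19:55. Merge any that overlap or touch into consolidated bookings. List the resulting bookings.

Sort by start: 09:45-12:45, 10:00-12:10, 10:35-12:25, 18:35-18:55, 19:20-19:55, 19:30-19:45, 19:40-19:50.
10:00-12:10 overlaps/touches 09:45-12:45 → extend to 09:45-12:45.
10:35-12:25 overlaps/touches 09:45-12:45 → extend to 09:45-12:45.
18:35-18:55 is disjoint → start new block.
19:20-19:55 is disjoint → start new block.
19:30-19:45 overlaps/touches 19:20-19:55 → extend to 19:20-19:55.
19:40-19:50 overlaps/touches 19:20-19:55 → extend to 19:20-19:55.

09:45-12:45, 18:35-18:55, 19:20-19:55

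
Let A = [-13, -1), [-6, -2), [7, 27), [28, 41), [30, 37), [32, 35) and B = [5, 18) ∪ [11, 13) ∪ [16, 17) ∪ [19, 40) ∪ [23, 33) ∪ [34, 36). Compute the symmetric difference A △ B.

A, merged: [-13, -1), [7, 27), [28, 41).
B, merged: [5, 18), [19, 40).
A \ B = [-13, -1), [18, 19), [40, 41).
B \ A = [5, 7), [27, 28).
Union of the two gives the symmetric difference.

[-13, -1) ∪ [5, 7) ∪ [18, 19) ∪ [27, 28) ∪ [40, 41)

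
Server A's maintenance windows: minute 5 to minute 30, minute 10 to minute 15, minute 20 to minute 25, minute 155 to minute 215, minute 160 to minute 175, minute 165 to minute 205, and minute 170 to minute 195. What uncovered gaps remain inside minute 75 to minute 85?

minute 75 to minute 85

After merging, the occupied span is minute 5 to minute 30, minute 155 to minute 215.
Uncovered inside minute 75 to minute 85: minute 75 to minute 85.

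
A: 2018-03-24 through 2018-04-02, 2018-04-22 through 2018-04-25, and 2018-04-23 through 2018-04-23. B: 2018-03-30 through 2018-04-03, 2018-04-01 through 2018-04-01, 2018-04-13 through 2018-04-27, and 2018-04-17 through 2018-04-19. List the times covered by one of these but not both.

2018-03-24 through 2018-03-29, 2018-04-03 through 2018-04-03, 2018-04-13 through 2018-04-21, 2018-04-26 through 2018-04-27

Merge the first list: 2018-03-24 through 2018-04-02, 2018-04-22 through 2018-04-25.
Merge the second list: 2018-03-30 through 2018-04-03, 2018-04-13 through 2018-04-27.
A \ B = 2018-03-24 through 2018-03-29.
B \ A = 2018-04-03 through 2018-04-03, 2018-04-13 through 2018-04-21, 2018-04-26 through 2018-04-27.
Union of the two gives the symmetric difference.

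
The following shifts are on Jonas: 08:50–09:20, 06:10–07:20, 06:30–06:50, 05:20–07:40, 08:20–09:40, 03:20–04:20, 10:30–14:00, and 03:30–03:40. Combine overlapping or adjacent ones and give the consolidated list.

Sort by start: 03:20-04:20, 03:30-03:40, 05:20-07:40, 06:10-07:20, 06:30-06:50, 08:20-09:40, 08:50-09:20, 10:30-14:00.
03:30-03:40 overlaps/touches 03:20-04:20 → extend to 03:20-04:20.
05:20-07:40 is disjoint → start new block.
06:10-07:20 overlaps/touches 05:20-07:40 → extend to 05:20-07:40.
06:30-06:50 overlaps/touches 05:20-07:40 → extend to 05:20-07:40.
08:20-09:40 is disjoint → start new block.
08:50-09:20 overlaps/touches 08:20-09:40 → extend to 08:20-09:40.
10:30-14:00 is disjoint → start new block.

03:20-04:20, 05:20-07:40, 08:20-09:40, 10:30-14:00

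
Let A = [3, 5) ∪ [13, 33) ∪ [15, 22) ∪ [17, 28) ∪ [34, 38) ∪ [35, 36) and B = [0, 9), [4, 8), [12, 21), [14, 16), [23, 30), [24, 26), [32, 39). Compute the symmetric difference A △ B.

[0, 3) ∪ [5, 9) ∪ [12, 13) ∪ [21, 23) ∪ [30, 32) ∪ [33, 34) ∪ [38, 39)

A, merged: [3, 5), [13, 33), [34, 38).
B, merged: [0, 9), [12, 21), [23, 30), [32, 39).
Only in the first: [21, 23), [30, 32).
Only in the second: [0, 3), [5, 9), [12, 13), [33, 34), [38, 39).
Together these are the periods covered by exactly one.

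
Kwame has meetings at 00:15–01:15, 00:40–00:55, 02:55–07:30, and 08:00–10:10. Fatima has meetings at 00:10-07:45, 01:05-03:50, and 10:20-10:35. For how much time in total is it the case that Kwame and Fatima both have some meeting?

5 h 35 min

A, merged: 00:15–01:15, 02:55–07:30, 08:00–10:10.
B, merged: 00:10–07:45, 10:20–10:35.
A ∩ B = 00:15–01:15, 02:55–07:30.
Total: 1 h + 4 h 35 min = 5 h 35 min.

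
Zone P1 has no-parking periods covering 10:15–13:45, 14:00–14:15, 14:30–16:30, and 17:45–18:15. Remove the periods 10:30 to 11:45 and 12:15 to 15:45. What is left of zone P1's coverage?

10:15–10:30, 11:45–12:15, 15:45–16:30, 17:45–18:15

10:15–13:45 with B removed leaves 10:15–10:30, 11:45–12:15.
14:00–14:15 lies entirely inside B → drops out.
14:30–16:30 with B removed leaves 15:45–16:30.
17:45–18:15 is untouched.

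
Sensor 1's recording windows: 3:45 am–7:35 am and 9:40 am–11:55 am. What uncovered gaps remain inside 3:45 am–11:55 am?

7:35 am-9:40 am

After merging, the occupied span is 3:45 am-7:35 am, 9:40 am-11:55 am.
Complement within 3:45 am-11:55 am: 7:35 am-9:40 am.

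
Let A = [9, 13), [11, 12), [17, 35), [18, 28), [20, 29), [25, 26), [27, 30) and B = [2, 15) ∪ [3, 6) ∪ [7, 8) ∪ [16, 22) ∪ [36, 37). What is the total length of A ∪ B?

First set merges to [9, 13), [17, 35).
Second set merges to [2, 15), [16, 22), [36, 37).
A ∪ B = [2, 15), [16, 35), [36, 37).
Total: 13 + 19 + 1 = 33.

33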